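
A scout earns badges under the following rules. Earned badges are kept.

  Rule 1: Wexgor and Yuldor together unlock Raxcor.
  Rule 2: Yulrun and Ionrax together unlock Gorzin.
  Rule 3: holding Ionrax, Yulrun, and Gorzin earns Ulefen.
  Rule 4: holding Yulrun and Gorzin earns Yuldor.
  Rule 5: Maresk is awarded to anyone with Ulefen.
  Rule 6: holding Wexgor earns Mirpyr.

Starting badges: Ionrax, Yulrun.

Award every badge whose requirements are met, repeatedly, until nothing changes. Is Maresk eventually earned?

With Yulrun and Ionrax, Gorzin is earned (Rule 2).
With Ionrax, Yulrun, and Gorzin, Ulefen is earned (Rule 3).
With Ulefen, Maresk is earned (Rule 5).

Yes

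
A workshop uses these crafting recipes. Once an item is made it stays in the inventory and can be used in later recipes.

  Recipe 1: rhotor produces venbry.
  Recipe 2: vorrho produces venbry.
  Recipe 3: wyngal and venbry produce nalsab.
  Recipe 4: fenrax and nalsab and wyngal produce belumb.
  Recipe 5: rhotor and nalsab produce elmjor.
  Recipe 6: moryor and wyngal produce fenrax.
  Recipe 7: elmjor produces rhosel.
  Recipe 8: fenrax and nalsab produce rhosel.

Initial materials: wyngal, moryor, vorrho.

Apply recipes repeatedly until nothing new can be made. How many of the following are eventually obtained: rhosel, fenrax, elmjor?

vorrho → venbry (Recipe 2).
Using Recipe 6, moryor and wyngal make fenrax.
Using Recipe 3, wyngal and venbry make nalsab.
Using Recipe 8, fenrax and nalsab make rhosel.
rhosel: reached.
fenrax: reached.
elmjor would need rhotor and nalsab (Recipe 5), but rhotor is never obtained.
Reached: rhosel and fenrax — 2 of the 3.

2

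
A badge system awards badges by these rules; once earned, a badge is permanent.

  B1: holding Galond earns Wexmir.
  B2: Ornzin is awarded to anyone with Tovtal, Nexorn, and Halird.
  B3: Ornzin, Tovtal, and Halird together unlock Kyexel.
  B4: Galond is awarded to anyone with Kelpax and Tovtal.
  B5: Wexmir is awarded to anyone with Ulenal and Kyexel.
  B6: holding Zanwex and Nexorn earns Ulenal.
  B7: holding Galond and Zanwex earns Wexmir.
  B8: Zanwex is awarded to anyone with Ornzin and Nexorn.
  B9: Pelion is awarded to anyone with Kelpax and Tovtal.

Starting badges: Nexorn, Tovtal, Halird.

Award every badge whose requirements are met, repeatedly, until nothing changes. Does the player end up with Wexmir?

Yes

With Tovtal, Nexorn, and Halird, Ornzin is earned (B2).
With Ornzin, Tovtal, and Halird, Kyexel is earned (B3).
With Ornzin and Nexorn, Zanwex is earned (B8).
With Zanwex and Nexorn, Ulenal is earned (B6).
With Ulenal and Kyexel, Wexmir is earned (B5).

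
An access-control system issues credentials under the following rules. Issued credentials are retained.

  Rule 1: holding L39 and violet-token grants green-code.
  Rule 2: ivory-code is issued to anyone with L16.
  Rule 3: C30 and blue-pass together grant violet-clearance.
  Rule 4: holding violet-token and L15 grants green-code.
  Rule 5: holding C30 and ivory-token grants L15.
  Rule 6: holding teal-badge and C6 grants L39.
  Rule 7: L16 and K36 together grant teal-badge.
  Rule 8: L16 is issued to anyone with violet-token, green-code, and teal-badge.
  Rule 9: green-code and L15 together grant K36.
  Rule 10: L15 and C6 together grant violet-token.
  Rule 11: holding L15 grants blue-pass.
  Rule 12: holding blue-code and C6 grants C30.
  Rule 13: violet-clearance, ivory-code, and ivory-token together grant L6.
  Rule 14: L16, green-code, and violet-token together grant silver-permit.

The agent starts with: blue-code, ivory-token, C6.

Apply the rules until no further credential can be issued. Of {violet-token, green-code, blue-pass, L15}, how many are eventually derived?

4

Holding blue-code and C6 grants C30 (Rule 12).
Holding C30 and ivory-token grants L15 (Rule 5).
Holding L15 and C6 grants violet-token (Rule 10).
Holding L15 grants blue-pass (Rule 11).
Holding violet-token and L15 grants green-code (Rule 4).
violet-token: reached.
green-code: reached.
blue-pass: reached.
L15: reached.
All 4 are reached.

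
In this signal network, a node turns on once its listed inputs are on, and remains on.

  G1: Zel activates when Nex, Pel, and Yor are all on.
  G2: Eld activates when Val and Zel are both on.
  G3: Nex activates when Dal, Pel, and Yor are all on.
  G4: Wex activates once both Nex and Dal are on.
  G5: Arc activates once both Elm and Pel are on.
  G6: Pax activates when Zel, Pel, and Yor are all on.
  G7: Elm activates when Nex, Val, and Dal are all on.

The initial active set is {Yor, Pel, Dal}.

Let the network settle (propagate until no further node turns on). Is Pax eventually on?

Yes

G3: Dal, Pel, and Yor on → Nex on.
G1: Nex, Pel, and Yor on → Zel on.
G6: Zel, Pel, and Yor on → Pax on.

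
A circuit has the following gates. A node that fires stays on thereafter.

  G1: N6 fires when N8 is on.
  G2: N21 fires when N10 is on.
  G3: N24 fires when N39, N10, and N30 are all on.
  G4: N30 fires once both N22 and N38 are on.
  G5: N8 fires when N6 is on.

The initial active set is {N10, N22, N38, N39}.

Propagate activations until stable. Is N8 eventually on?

N8 would need N6 (G5), but N6 never turns on.

No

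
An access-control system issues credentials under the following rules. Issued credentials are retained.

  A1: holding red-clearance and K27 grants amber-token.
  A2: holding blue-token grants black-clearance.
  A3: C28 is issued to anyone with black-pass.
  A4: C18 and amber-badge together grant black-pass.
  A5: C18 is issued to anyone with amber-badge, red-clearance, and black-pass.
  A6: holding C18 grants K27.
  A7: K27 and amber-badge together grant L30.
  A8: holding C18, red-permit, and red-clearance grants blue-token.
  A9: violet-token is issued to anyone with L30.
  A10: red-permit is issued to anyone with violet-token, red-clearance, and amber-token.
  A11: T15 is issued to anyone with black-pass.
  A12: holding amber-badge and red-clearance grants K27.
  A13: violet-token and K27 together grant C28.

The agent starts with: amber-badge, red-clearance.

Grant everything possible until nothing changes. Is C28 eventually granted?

Yes

Holding amber-badge and red-clearance grants K27 (A12).
Holding K27 and amber-badge grants L30 (A7).
Holding L30 grants violet-token (A9).
Holding violet-token and K27 grants C28 (A13).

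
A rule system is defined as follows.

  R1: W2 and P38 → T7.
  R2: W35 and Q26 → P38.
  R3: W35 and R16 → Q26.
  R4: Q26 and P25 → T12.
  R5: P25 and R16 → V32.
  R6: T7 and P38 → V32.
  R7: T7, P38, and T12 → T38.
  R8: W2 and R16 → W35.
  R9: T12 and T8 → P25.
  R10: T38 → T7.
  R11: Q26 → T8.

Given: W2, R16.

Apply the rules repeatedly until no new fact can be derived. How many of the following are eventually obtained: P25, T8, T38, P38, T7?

From W2 and R16, R8 gives W35.
From W35 and R16, R3 gives Q26.
From W35 and Q26, R2 gives P38.
From Q26, R11 gives T8.
W2 and P38 hold, so T7 follows (R1).
P25 would need T12 and T8 (R9), but T12 is never established.
T8: reached.
T38 would need T7, P38, and T12 (R7), but T12 is never established.
P38: reached.
T7: reached.
Reached: T8, P38, and T7 — 3 of the 5.

3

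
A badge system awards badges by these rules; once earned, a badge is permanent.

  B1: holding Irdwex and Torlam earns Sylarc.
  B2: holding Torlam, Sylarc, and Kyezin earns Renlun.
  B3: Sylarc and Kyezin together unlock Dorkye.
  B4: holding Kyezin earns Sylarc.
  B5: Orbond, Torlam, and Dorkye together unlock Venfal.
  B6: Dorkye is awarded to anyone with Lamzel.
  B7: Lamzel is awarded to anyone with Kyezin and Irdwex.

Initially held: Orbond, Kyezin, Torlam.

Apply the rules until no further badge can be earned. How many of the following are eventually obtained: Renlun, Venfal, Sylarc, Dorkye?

With Kyezin, Sylarc is earned (B4).
With Sylarc and Kyezin, Dorkye is earned (B3).
With Torlam, Sylarc, and Kyezin, Renlun is earned (B2).
With Orbond, Torlam, and Dorkye, Venfal is earned (B5).
Renlun: reached.
Venfal: reached.
Sylarc: reached.
Dorkye: reached.
All 4 are reached.

4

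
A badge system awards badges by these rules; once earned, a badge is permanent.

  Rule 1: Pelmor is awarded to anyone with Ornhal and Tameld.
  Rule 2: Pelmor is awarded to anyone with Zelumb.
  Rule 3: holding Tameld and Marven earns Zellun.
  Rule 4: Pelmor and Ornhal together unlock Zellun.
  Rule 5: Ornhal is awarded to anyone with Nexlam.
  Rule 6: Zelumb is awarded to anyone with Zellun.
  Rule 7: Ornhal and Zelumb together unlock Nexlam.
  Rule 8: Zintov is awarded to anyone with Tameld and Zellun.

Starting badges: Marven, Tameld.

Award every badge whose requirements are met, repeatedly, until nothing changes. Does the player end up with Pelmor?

With Tameld and Marven, Zellun is earned (Rule 3).
With Zellun, Zelumb is earned (Rule 6).
With Zelumb, Pelmor is earned (Rule 2).

Yes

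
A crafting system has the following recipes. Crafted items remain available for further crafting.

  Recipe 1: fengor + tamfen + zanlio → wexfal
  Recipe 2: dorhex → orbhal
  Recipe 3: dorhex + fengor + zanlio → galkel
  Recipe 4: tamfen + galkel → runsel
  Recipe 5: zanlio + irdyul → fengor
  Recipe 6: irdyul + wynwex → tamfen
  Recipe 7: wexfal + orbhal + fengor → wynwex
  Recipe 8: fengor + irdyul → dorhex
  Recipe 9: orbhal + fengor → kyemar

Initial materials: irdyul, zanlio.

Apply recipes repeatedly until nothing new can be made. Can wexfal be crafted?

wexfal would need fengor, tamfen, and zanlio (Recipe 1), but tamfen is never obtained.

No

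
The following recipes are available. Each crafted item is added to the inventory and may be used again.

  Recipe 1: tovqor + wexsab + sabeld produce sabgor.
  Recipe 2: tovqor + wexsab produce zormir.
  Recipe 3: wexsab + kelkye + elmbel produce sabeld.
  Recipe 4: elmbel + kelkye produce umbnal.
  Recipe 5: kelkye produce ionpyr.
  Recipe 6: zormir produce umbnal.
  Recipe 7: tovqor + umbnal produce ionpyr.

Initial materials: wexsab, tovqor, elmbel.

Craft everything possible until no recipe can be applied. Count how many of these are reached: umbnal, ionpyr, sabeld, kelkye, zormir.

Using Recipe 2, tovqor and wexsab make zormir.
Using Recipe 6, zormir makes umbnal.
Using Recipe 7, tovqor and umbnal make ionpyr.
umbnal: reached.
ionpyr: reached.
sabeld would need wexsab, kelkye, and elmbel (Recipe 3), but kelkye is never obtained.
No rule produces kelkye, and it is not given.
zormir: reached.
Reached: umbnal, ionpyr, and zormir — 3 of the 5.

3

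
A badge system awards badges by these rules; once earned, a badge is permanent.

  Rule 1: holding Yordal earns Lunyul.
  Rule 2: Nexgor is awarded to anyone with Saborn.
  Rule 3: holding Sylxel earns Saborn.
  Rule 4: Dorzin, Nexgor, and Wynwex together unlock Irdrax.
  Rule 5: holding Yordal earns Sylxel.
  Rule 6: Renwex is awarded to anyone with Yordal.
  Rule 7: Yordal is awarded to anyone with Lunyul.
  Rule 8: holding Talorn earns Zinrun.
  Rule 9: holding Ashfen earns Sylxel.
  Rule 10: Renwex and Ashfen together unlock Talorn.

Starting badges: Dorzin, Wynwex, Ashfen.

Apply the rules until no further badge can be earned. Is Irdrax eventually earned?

With Ashfen, Sylxel is earned (Rule 9).
With Sylxel, Saborn is earned (Rule 3).
With Saborn, Nexgor is earned (Rule 2).
With Dorzin, Nexgor, and Wynwex, Irdrax is earned (Rule 4).

Yes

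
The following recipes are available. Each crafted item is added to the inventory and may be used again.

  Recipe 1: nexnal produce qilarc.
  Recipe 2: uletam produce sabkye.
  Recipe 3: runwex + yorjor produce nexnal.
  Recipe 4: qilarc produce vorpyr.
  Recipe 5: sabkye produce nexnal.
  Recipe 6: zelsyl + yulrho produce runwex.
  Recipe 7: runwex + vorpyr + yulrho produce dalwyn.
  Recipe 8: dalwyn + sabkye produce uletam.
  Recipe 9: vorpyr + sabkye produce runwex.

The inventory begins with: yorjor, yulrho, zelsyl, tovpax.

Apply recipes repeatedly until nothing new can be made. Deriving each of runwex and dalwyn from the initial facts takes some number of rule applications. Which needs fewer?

runwex

runwex: zelsyl + yulrho → runwex (Recipe 6). [1 rule application]
dalwyn: Using Recipe 6, zelsyl and yulrho make runwex. Using Recipe 3, runwex and yorjor make nexnal. nexnal → qilarc (Recipe 1). qilarc → vorpyr (Recipe 4). Using Recipe 7, runwex, vorpyr, and yulrho make dalwyn. [5 rule applications]
runwex needs fewer.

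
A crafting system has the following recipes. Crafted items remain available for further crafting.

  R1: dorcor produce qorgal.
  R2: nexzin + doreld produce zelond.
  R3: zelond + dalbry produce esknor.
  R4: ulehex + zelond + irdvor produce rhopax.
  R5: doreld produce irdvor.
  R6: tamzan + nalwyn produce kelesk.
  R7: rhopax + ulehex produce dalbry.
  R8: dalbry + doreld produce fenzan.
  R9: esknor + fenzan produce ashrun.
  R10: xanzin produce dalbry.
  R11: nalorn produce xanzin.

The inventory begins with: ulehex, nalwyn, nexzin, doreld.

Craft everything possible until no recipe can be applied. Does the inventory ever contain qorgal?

qorgal would need dorcor (R1), but dorcor is never obtained.

No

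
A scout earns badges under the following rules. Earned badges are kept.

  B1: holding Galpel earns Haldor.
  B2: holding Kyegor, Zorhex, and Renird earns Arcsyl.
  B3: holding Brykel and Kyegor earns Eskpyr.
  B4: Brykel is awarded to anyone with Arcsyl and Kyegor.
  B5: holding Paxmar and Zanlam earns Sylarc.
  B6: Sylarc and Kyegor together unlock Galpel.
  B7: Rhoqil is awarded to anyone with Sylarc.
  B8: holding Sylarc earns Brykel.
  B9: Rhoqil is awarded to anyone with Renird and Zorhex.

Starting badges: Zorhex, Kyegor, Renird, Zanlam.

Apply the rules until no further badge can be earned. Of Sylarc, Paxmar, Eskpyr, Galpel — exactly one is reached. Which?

With Kyegor, Zorhex, and Renird, Arcsyl is earned (B2).
With Arcsyl and Kyegor, Brykel is earned (B4).
With Brykel and Kyegor, Eskpyr is earned (B3).
Galpel would need Sylarc and Kyegor (B6), but Sylarc is never earned. No rule produces Paxmar, and it is not given. Sylarc would need Paxmar and Zanlam (B5), but Paxmar is never earned.

Eskpyr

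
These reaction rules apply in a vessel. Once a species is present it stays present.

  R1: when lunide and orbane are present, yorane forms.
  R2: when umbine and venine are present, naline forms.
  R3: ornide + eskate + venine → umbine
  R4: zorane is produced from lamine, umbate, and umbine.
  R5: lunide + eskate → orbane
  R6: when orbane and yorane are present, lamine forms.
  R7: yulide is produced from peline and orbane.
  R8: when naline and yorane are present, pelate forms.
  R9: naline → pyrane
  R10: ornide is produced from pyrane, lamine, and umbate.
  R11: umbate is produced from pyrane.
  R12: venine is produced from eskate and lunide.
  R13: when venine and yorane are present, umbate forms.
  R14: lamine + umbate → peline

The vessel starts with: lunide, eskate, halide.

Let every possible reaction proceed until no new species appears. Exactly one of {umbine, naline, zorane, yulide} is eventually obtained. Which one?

yulide

lunide and eskate present → orbane forms (R5).
eskate and lunide present → venine forms (R12).
lunide and orbane present → yorane forms (R1).
venine and yorane present → umbate forms (R13).
orbane and yorane present → lamine forms (R6).
lamine and umbate present → peline forms (R14).
peline and orbane present → yulide forms (R7).
umbine would need ornide, eskate, and venine (R3), but ornide never forms. naline would need umbine and venine (R2), but umbine never forms. zorane would need lamine, umbate, and umbine (R4), but umbine never forms.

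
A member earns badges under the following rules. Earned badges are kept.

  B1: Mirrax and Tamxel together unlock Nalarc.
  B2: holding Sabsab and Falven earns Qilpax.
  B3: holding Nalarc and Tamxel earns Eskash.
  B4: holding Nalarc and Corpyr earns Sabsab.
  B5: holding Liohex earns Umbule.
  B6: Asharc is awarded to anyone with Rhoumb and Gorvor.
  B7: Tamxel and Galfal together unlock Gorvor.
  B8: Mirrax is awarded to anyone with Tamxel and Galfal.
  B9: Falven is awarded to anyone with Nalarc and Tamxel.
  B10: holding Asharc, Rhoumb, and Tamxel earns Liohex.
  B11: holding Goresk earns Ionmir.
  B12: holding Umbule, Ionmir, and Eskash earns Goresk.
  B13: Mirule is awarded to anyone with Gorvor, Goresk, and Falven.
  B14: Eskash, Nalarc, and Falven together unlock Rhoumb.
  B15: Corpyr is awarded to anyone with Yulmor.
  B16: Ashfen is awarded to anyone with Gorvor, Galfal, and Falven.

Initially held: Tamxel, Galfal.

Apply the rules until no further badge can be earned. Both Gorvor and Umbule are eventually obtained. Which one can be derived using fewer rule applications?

Gorvor

Gorvor: With Tamxel and Galfal, Gorvor is earned (B7). [1 rule application]
Umbule: With Tamxel and Galfal, Gorvor is earned (B7). With Tamxel and Galfal, Mirrax is earned (B8). With Mirrax and Tamxel, Nalarc is earned (B1). With Nalarc and Tamxel, Falven is earned (B9). With Nalarc and Tamxel, Eskash is earned (B3). With Eskash, Nalarc, and Falven, Rhoumb is earned (B14). With Rhoumb and Gorvor, Asharc is earned (B6). With Asharc, Rhoumb, and Tamxel, Liohex is earned (B10). With Liohex, Umbule is earned (B5). [9 rule applications]
Gorvor needs fewer.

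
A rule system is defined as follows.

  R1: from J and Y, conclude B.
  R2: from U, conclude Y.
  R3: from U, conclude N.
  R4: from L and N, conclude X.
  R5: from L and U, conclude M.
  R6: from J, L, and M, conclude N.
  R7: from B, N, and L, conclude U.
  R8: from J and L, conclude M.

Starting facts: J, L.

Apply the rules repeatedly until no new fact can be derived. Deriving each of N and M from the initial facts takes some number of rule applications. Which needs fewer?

M

M: From J and L, R8 gives M. [1 rule application]
N: J and L hold, so M follows (R8). J, L, and M hold, so N follows (R6). [2 rule applications]
M needs fewer.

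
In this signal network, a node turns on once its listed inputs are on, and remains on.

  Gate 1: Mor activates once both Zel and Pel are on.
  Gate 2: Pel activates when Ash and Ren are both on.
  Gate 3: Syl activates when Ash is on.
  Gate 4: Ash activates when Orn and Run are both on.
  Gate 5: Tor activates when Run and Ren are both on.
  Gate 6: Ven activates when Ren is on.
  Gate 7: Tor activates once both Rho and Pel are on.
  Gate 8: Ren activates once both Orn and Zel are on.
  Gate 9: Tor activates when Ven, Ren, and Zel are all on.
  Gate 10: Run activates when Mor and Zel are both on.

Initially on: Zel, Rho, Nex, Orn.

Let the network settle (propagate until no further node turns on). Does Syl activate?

No

Syl would need Ash (Gate 3), but Ash never turns on.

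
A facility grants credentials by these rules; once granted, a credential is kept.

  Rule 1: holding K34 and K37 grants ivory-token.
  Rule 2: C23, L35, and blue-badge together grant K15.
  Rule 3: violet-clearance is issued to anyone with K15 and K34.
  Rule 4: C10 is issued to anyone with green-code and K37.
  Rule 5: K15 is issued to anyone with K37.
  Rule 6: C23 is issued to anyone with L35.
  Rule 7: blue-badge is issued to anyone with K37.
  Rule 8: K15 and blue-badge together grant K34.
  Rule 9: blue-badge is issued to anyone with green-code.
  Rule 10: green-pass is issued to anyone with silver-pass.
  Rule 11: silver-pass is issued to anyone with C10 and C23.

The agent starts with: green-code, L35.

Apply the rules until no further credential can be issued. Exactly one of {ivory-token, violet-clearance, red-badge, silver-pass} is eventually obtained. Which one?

Holding green-code grants blue-badge (Rule 9).
Holding L35 grants C23 (Rule 6).
Holding C23, L35, and blue-badge grants K15 (Rule 2).
Holding K15 and blue-badge grants K34 (Rule 8).
Holding K15 and K34 grants violet-clearance (Rule 3).
silver-pass would need C10 and C23 (Rule 11), but C10 is never granted. No rule produces red-badge, and it is not given. ivory-token would need K34 and K37 (Rule 1), but K37 is never granted.

violet-clearance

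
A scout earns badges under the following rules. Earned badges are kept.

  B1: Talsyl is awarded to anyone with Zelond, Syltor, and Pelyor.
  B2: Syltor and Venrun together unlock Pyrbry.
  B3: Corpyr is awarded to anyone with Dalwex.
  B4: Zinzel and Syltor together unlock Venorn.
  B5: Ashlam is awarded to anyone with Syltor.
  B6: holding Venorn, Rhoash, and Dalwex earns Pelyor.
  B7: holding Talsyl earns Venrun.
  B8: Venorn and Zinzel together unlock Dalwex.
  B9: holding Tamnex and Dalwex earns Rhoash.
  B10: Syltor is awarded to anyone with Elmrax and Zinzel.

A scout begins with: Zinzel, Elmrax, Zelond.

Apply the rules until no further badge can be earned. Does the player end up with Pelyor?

No

Pelyor would need Venorn, Rhoash, and Dalwex (B6), but Rhoash is never earned.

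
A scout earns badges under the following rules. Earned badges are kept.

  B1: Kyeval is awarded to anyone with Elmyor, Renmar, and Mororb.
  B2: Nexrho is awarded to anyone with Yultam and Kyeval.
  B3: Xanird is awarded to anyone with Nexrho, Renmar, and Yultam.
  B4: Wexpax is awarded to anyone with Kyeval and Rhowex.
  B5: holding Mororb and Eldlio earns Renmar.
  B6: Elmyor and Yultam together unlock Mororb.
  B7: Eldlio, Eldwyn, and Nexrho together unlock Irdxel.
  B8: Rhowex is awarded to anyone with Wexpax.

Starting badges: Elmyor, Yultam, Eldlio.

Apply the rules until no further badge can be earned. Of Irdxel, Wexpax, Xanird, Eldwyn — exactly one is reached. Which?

Xanird

With Elmyor and Yultam, Mororb is earned (B6).
With Mororb and Eldlio, Renmar is earned (B5).
With Elmyor, Renmar, and Mororb, Kyeval is earned (B1).
With Yultam and Kyeval, Nexrho is earned (B2).
With Nexrho, Renmar, and Yultam, Xanird is earned (B3).
Irdxel would need Eldlio, Eldwyn, and Nexrho (B7), but Eldwyn is never earned. Wexpax would need Kyeval and Rhowex (B4), but Rhowex is never earned. No rule produces Eldwyn, and it is not given.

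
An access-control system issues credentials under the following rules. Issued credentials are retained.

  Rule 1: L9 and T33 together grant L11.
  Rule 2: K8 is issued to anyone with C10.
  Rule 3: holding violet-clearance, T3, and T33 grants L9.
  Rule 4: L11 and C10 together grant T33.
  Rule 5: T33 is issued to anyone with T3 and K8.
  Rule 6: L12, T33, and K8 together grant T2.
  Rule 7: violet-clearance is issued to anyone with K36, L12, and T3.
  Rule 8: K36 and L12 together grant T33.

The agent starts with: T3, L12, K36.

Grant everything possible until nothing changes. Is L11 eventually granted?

Holding K36, L12, and T3 grants violet-clearance (Rule 7).
Holding K36 and L12 grants T33 (Rule 8).
Holding violet-clearance, T3, and T33 grants L9 (Rule 3).
Holding L9 and T33 grants L11 (Rule 1).

Yes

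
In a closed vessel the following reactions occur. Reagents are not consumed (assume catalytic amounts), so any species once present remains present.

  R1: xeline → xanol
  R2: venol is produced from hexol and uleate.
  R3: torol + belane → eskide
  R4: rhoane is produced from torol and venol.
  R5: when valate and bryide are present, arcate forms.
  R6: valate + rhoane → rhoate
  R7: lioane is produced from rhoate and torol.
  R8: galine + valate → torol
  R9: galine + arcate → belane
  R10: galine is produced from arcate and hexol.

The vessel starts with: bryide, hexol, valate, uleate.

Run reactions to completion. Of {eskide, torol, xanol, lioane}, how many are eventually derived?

3

hexol and uleate present → venol forms (R2).
valate and bryide present → arcate forms (R5).
arcate and hexol present → galine forms (R10).
galine and valate present → torol forms (R8).
galine and arcate present → belane forms (R9).
torol and belane present → eskide forms (R3).
torol and venol present → rhoane forms (R4).
valate and rhoane present → rhoate forms (R6).
rhoate and torol present → lioane forms (R7).
eskide: reached.
torol: reached.
xanol would need xeline (R1), but xeline never forms.
lioane: reached.
Reached: eskide, torol, and lioane — 3 of the 4.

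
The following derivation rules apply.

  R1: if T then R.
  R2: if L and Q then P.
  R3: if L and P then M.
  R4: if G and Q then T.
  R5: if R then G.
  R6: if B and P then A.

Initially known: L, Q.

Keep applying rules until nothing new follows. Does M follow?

L and Q hold, so P follows (R2).
From L and P, R3 gives M.

Yes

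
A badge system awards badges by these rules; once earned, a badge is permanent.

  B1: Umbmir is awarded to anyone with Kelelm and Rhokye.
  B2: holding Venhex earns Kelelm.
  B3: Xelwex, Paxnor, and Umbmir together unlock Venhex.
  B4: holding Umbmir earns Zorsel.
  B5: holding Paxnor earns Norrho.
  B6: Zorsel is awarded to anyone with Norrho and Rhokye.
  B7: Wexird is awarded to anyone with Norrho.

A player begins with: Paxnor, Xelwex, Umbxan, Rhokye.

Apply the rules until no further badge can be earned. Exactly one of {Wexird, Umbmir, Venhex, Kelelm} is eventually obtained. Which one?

With Paxnor, Norrho is earned (B5).
With Norrho, Wexird is earned (B7).
Umbmir would need Kelelm and Rhokye (B1), but Kelelm is never earned. Kelelm would need Venhex (B2), but Venhex is never earned. Venhex would need Xelwex, Paxnor, and Umbmir (B3), but Umbmir is never earned.

Wexird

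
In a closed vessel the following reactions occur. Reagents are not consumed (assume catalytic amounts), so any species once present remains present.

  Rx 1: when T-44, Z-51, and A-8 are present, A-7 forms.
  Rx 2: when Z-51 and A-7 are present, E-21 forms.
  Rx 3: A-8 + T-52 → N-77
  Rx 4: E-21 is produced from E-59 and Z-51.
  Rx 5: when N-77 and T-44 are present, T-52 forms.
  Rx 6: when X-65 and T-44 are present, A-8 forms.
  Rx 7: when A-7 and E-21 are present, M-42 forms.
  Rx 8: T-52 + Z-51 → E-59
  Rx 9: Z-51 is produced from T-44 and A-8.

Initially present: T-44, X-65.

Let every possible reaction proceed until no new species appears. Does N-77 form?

No

N-77 would need A-8 and T-52 (Rx 3), but T-52 never forms.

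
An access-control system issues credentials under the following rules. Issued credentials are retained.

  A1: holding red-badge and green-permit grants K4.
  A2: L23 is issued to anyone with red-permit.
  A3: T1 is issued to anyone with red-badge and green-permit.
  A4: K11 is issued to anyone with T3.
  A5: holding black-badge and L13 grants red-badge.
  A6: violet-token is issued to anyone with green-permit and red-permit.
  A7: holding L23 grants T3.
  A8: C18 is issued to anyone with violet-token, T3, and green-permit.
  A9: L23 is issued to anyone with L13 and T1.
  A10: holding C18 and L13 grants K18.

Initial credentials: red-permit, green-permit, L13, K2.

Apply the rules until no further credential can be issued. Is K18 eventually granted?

Yes

Holding green-permit and red-permit grants violet-token (A6).
Holding red-permit grants L23 (A2).
Holding L23 grants T3 (A7).
Holding violet-token, T3, and green-permit grants C18 (A8).
Holding C18 and L13 grants K18 (A10).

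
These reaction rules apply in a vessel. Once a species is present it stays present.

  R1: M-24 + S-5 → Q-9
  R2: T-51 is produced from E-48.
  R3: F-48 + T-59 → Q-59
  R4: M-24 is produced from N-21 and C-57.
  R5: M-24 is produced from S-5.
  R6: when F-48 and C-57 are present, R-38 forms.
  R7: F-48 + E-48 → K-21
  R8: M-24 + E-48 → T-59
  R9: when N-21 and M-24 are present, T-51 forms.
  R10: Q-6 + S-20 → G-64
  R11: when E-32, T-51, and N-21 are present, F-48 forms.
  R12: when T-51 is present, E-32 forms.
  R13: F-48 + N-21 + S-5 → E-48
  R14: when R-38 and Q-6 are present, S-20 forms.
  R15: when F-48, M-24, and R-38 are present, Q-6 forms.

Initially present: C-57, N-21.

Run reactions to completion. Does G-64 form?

Yes

N-21 and C-57 present → M-24 forms (R4).
N-21 and M-24 present → T-51 forms (R9).
T-51 present → E-32 forms (R12).
E-32, T-51, and N-21 present → F-48 forms (R11).
F-48 and C-57 present → R-38 forms (R6).
F-48, M-24, and R-38 present → Q-6 forms (R15).
R-38 and Q-6 present → S-20 forms (R14).
Q-6 and S-20 present → G-64 forms (R10).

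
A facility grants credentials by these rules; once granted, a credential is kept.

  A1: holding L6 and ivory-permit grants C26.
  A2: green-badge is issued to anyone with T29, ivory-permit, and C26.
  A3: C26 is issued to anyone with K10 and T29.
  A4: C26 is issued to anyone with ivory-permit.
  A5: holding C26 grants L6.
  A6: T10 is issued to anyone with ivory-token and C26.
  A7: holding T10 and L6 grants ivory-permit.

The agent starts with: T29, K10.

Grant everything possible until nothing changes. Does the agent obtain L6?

Yes

Holding K10 and T29 grants C26 (A3).
Holding C26 grants L6 (A5).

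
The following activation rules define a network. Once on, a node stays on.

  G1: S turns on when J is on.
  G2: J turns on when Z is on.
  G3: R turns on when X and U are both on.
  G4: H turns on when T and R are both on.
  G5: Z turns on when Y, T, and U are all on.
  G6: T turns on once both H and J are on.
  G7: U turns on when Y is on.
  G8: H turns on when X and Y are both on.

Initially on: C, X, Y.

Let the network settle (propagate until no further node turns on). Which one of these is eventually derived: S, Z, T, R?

R

Y is on, so U turns on (G7).
X and U are on, so R turns on (G3).
Z would need Y, T, and U (G5), but T never turns on. T would need H and J (G6), but J never turns on. S would need J (G1), but J never turns on.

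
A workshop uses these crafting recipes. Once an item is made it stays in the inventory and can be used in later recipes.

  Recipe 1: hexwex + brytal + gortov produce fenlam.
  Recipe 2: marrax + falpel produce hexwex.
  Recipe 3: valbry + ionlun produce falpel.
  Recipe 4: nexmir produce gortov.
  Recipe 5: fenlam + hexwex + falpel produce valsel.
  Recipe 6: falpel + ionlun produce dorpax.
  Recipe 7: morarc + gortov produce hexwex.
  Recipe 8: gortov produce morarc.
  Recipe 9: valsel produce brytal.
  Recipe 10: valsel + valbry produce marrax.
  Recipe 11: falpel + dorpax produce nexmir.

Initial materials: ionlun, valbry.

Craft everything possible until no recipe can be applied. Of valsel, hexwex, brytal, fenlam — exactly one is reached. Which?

hexwex

Using Recipe 3, valbry and ionlun make falpel.
Using Recipe 6, falpel and ionlun make dorpax.
Using Recipe 11, falpel and dorpax make nexmir.
Using Recipe 4, nexmir makes gortov.
gortov → morarc (Recipe 8).
morarc + gortov → hexwex (Recipe 7).
brytal would need valsel (Recipe 9), but valsel is never obtained. valsel would need fenlam, hexwex, and falpel (Recipe 5), but fenlam is never obtained. fenlam would need hexwex, brytal, and gortov (Recipe 1), but brytal is never obtained.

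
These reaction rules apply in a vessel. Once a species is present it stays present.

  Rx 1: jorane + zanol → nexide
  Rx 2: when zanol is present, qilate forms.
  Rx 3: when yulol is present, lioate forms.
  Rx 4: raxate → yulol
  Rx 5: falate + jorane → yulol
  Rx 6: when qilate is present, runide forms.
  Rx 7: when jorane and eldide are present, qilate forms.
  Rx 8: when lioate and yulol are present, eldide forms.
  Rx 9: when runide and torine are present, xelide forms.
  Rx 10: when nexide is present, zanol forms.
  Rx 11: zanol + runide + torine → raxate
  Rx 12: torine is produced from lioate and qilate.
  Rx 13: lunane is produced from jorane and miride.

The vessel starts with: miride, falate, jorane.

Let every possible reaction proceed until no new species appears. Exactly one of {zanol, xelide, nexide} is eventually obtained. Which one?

falate and jorane present → yulol forms (Rx 5).
yulol present → lioate forms (Rx 3).
lioate and yulol present → eldide forms (Rx 8).
jorane and eldide present → qilate forms (Rx 7).
lioate and qilate present → torine forms (Rx 12).
qilate present → runide forms (Rx 6).
runide and torine present → xelide forms (Rx 9).
zanol would need nexide (Rx 10), but nexide never forms. nexide would need jorane and zanol (Rx 1), but zanol never forms.

xelide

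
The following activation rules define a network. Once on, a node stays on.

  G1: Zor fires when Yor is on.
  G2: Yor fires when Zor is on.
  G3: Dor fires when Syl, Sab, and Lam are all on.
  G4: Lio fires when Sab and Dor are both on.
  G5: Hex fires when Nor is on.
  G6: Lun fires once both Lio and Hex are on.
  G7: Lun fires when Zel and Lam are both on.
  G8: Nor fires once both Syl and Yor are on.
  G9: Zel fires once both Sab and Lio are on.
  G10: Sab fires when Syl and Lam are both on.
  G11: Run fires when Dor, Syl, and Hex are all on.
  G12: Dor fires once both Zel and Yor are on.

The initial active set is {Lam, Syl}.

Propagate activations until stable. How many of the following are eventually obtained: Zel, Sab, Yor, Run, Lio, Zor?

Syl and Lam are on, so Sab fires (G10).
G3: Syl, Sab, and Lam on → Dor on.
G4: Sab and Dor on → Lio on.
G9: Sab and Lio on → Zel on.
Zel: reached.
Sab: reached.
Yor would need Zor (G2), but Zor never turns on.
Run would need Dor, Syl, and Hex (G11), but Hex never turns on.
Lio: reached.
Zor would need Yor (G1), but Yor never turns on.
Reached: Zel, Sab, and Lio — 3 of the 6.

3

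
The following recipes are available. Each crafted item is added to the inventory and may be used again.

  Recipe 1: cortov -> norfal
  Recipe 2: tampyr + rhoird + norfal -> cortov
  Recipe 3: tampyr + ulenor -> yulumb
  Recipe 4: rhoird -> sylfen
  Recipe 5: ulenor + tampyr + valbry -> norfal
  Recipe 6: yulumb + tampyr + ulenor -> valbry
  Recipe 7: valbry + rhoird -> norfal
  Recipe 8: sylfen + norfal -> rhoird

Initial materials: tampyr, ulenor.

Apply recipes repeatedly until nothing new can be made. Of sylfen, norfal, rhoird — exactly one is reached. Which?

Using Recipe 3, tampyr and ulenor make yulumb.
Using Recipe 6, yulumb, tampyr, and ulenor make valbry.
ulenor + tampyr + valbry -> norfal (Recipe 5).
sylfen would need rhoird (Recipe 4), but rhoird is never obtained. rhoird would need sylfen and norfal (Recipe 8), but sylfen is never obtained.

norfal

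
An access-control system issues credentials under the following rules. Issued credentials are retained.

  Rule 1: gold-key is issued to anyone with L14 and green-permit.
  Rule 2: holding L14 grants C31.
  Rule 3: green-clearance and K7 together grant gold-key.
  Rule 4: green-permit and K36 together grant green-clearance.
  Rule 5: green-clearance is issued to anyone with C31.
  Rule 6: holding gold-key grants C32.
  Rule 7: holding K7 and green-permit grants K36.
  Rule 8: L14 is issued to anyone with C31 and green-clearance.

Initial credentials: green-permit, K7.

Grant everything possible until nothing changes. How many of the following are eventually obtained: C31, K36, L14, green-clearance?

Holding K7 and green-permit grants K36 (Rule 7).
Holding green-permit and K36 grants green-clearance (Rule 4).
C31 would need L14 (Rule 2), but L14 is never granted.
K36: reached.
L14 would need C31 and green-clearance (Rule 8), but C31 is never granted.
green-clearance: reached.
Reached: K36 and green-clearance — 2 of the 4.

2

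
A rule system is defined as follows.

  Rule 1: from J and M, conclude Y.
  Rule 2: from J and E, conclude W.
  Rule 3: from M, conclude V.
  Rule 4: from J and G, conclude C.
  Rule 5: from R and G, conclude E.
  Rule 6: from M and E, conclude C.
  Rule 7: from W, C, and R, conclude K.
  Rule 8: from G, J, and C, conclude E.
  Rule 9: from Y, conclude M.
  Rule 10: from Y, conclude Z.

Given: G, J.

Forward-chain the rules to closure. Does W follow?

Yes

From J and G, Rule 4 gives C.
G, J, and C hold, so E follows (Rule 8).
J and E hold, so W follows (Rule 2).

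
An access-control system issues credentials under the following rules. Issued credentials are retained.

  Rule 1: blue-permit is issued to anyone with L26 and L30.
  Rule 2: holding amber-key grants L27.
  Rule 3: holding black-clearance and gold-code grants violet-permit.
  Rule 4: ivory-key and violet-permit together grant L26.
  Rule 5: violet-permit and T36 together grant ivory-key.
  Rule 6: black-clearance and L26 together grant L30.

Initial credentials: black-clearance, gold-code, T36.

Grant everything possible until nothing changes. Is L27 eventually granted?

L27 would need amber-key (Rule 2), but amber-key is never granted.

No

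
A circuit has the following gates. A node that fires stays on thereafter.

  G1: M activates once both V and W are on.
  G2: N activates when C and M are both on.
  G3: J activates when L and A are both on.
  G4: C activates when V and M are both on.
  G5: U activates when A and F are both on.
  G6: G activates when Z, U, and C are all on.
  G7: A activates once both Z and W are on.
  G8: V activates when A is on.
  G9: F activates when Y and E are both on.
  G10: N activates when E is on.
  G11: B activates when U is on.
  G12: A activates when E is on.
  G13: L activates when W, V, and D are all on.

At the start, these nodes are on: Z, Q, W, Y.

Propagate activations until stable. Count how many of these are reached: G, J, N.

1

G7: Z and W on → A on.
G8: A on → V on.
G1: V and W on → M on.
V and M are on, so C activates (G4).
G2: C and M on → N on.
G would need Z, U, and C (G6), but U never turns on.
J would need L and A (G3), but L never turns on.
N: reached.
Reached: N — 1 of the 3.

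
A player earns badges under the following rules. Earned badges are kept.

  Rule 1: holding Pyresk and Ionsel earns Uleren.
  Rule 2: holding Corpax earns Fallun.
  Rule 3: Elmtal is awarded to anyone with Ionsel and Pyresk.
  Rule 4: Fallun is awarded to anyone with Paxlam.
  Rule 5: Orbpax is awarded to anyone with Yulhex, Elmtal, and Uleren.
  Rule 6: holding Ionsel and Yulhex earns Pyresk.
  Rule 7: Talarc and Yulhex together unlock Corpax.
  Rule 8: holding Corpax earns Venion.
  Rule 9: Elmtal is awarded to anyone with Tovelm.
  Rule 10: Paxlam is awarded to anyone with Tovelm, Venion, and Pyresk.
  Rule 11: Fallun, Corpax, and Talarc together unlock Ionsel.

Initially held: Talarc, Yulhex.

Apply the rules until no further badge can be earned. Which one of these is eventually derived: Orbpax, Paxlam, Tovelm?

Orbpax

With Talarc and Yulhex, Corpax is earned (Rule 7).
With Corpax, Fallun is earned (Rule 2).
With Fallun, Corpax, and Talarc, Ionsel is earned (Rule 11).
With Ionsel and Yulhex, Pyresk is earned (Rule 6).
With Ionsel and Pyresk, Elmtal is earned (Rule 3).
With Pyresk and Ionsel, Uleren is earned (Rule 1).
With Yulhex, Elmtal, and Uleren, Orbpax is earned (Rule 5).
No rule produces Tovelm, and it is not given. Paxlam would need Tovelm, Venion, and Pyresk (Rule 10), but Tovelm is never earned.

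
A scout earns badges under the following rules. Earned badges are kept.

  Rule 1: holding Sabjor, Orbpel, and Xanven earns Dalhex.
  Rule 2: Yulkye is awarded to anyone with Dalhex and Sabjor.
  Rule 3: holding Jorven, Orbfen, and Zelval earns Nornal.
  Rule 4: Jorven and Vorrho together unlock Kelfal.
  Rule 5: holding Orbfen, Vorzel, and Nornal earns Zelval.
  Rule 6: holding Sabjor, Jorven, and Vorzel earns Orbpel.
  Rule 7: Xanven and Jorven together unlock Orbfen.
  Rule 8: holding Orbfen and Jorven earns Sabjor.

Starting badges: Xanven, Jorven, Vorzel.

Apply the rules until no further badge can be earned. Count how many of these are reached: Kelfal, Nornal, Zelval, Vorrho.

Kelfal would need Jorven and Vorrho (Rule 4), but Vorrho is never earned.
Nornal would need Jorven, Orbfen, and Zelval (Rule 3), but Zelval is never earned.
Zelval would need Orbfen, Vorzel, and Nornal (Rule 5), but Nornal is never earned.
No rule produces Vorrho, and it is not given.
None of the 4 are reached.

0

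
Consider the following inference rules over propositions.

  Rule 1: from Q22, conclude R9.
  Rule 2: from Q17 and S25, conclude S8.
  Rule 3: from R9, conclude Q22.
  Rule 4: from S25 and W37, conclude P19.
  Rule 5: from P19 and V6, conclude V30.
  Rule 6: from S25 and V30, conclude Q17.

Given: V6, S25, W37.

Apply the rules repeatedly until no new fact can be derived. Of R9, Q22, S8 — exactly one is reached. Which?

S8

S25 and W37 hold, so P19 follows (Rule 4).
P19 and V6 hold, so V30 follows (Rule 5).
From S25 and V30, Rule 6 gives Q17.
From Q17 and S25, Rule 2 gives S8.
R9 would need Q22 (Rule 1), but Q22 is never established. Q22 would need R9 (Rule 3), but R9 is never established.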